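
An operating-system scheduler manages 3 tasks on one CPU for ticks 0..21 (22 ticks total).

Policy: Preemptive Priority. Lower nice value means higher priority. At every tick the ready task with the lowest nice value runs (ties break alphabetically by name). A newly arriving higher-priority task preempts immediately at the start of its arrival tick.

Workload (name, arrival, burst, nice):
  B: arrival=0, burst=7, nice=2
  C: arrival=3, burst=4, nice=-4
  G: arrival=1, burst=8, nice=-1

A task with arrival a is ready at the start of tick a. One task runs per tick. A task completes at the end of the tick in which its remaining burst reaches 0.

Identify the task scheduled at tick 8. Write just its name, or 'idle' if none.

running at tick 8 = G

t=0: ready={B} → run B
t=1: ready={B,G} → run G
t=2: ready={B,G} → run G
t=3: ready={B,C,G} → run C
t=4: ready={B,C,G} → run C
t=5: ready={B,C,G} → run C
t=6: ready={B,C,G} → run C
t=7: ready={B,G} → run G
t=8: ready={B,G} → run G
t=9: ready={B,G} → run G
t=10: ready={B,G} → run G
t=11: ready={B,G} → run G
t=12: ready={B,G} → run G
t=13: ready={B} → run B
t=14: ready={B} → run B
t=15: ready={B} → run B
t=16: ready={B} → run B
t=17: ready={B} → run B
t=18: ready={B} → run B
t=19: (idle)
t=20: (idle)
t=21: (idle)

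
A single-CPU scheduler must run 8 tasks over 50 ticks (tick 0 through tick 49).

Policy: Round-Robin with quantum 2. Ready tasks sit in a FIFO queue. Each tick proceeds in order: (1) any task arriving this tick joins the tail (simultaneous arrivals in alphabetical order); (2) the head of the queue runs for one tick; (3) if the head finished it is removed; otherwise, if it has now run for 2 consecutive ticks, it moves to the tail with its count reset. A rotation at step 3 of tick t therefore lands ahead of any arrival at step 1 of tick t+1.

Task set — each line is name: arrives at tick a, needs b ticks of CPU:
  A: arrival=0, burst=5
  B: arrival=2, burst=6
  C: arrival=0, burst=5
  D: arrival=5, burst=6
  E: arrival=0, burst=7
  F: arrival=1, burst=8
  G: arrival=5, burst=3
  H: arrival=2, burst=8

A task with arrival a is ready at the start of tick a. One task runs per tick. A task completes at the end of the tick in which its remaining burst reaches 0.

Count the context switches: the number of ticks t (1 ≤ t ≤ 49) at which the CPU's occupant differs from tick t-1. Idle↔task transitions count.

t=0: queue=[A,C,E] q_used=0 → run A
t=1: queue=[A,C,E,F] q_used=1 → run A
t=2: queue=[C,E,F,A,B,H] q_used=0 → run C
t=3: queue=[C,E,F,A,B,H] q_used=1 → run C
t=4: queue=[E,F,A,B,H,C] q_used=0 → run E
t=5: queue=[E,F,A,B,H,C,D,G] q_used=1 → run E
t=6: queue=[F,A,B,H,C,D,G,E] q_used=0 → run F
t=7: queue=[F,A,B,H,C,D,G,E] q_used=1 → run F
t=8: queue=[A,B,H,C,D,G,E,F] q_used=0 → run A
t=9: queue=[A,B,H,C,D,G,E,F] q_used=1 → run A
t=10: queue=[B,H,C,D,G,E,F,A] q_used=0 → run B
t=11: queue=[B,H,C,D,G,E,F,A] q_used=1 → run B
t=12: queue=[H,C,D,G,E,F,A,B] q_used=0 → run H
t=13: queue=[H,C,D,G,E,F,A,B] q_used=1 → run H
t=14: queue=[C,D,G,E,F,A,B,H] q_used=0 → run C
t=15: queue=[C,D,G,E,F,A,B,H] q_used=1 → run C
t=16: queue=[D,G,E,F,A,B,H,C] q_used=0 → run D
t=17: queue=[D,G,E,F,A,B,H,C] q_used=1 → run D
t=18: queue=[G,E,F,A,B,H,C,D] q_used=0 → run G
t=19: queue=[G,E,F,A,B,H,C,D] q_used=1 → run G
t=20: queue=[E,F,A,B,H,C,D,G] q_used=0 → run E
t=21: queue=[E,F,A,B,H,C,D,G] q_used=1 → run E
t=22: queue=[F,A,B,H,C,D,G,E] q_used=0 → run F
t=23: queue=[F,A,B,H,C,D,G,E] q_used=1 → run F
t=24: queue=[A,B,H,C,D,G,E,F] q_used=0 → run A
t=25: queue=[B,H,C,D,G,E,F] q_used=0 → run B
t=26: queue=[B,H,C,D,G,E,F] q_used=1 → run B
t=27: queue=[H,C,D,G,E,F,B] q_used=0 → run H
t=28: queue=[H,C,D,G,E,F,B] q_used=1 → run H
t=29: queue=[C,D,G,E,F,B,H] q_used=0 → run C
t=30: queue=[D,G,E,F,B,H] q_used=0 → run D
t=31: queue=[D,G,E,F,B,H] q_used=1 → run D
t=32: queue=[G,E,F,B,H,D] q_used=0 → run G
t=33: queue=[E,F,B,H,D] q_used=0 → run E
t=34: queue=[E,F,B,H,D] q_used=1 → run E
t=35: queue=[F,B,H,D,E] q_used=0 → run F
t=36: queue=[F,B,H,D,E] q_used=1 → run F
t=37: queue=[B,H,D,E,F] q_used=0 → run B
t=38: queue=[B,H,D,E,F] q_used=1 → run B
t=39: queue=[H,D,E,F] q_used=0 → run H
t=40: queue=[H,D,E,F] q_used=1 → run H
t=41: queue=[D,E,F,H] q_used=0 → run D
t=42: queue=[D,E,F,H] q_used=1 → run D
t=43: queue=[E,F,H] q_used=0 → run E
t=44: queue=[F,H] q_used=0 → run F
t=45: queue=[F,H] q_used=1 → run F
t=46: queue=[H] q_used=0 → run H
t=47: queue=[H] q_used=1 → run H
t=48: (idle)
t=49: (idle)

context switches = 26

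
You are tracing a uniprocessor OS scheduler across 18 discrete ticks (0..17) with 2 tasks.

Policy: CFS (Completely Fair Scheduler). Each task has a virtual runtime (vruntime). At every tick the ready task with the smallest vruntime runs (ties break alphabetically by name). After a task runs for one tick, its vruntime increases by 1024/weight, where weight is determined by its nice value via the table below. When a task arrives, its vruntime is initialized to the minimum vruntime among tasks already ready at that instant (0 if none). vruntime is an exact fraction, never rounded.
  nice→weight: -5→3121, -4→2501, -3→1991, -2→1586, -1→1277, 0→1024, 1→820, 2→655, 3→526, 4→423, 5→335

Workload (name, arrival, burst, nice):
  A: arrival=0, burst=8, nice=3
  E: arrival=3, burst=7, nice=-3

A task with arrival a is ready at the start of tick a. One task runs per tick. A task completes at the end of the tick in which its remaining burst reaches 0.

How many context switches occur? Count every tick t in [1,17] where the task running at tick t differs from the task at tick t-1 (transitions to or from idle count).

context switches = 5

t=0: vr[A=0] → run A
t=1: vr[A=512/263] → run A
t=2: vr[A=1024/263] → run A
t=3: vr[A=1536/263 E=1536/263] → run A
t=4: vr[A=2048/263 E=1536/263] → run E
t=5: vr[A=2048/263 E=3327488/523633] → run E
t=6: vr[A=2048/263 E=3596800/523633] → run E
t=7: vr[A=2048/263 E=3866112/523633] → run E
t=8: vr[A=2048/263 E=4135424/523633] → run A
t=9: vr[A=2560/263 E=4135424/523633] → run E
t=10: vr[A=2560/263 E=4404736/523633] → run E
t=11: vr[A=2560/263 E=4674048/523633] → run E
t=12: vr[A=2560/263] → run A
t=13: vr[A=3072/263] → run A
t=14: vr[A=3584/263] → run A
t=15: (idle)
t=16: (idle)
t=17: (idle)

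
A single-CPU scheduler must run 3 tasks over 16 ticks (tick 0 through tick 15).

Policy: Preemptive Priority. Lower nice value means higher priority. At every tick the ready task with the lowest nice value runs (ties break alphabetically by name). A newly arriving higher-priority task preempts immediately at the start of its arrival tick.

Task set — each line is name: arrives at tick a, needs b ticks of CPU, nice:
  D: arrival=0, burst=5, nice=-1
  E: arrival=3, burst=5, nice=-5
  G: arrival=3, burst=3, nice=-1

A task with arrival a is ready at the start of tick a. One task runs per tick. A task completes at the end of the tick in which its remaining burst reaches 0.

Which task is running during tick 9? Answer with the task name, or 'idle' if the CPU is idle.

t=0: ready={D} → run D
t=1: ready={D} → run D
t=2: ready={D} → run D
t=3: ready={D,E,G} → run E
t=4: ready={D,E,G} → run E
t=5: ready={D,E,G} → run E
t=6: ready={D,E,G} → run E
t=7: ready={D,E,G} → run E
t=8: ready={D,G} → run D
t=9: ready={D,G} → run D
t=10: ready={G} → run G
t=11: ready={G} → run G
t=12: ready={G} → run G
t=13: (idle)
t=14: (idle)
t=15: (idle)

running at tick 9 = D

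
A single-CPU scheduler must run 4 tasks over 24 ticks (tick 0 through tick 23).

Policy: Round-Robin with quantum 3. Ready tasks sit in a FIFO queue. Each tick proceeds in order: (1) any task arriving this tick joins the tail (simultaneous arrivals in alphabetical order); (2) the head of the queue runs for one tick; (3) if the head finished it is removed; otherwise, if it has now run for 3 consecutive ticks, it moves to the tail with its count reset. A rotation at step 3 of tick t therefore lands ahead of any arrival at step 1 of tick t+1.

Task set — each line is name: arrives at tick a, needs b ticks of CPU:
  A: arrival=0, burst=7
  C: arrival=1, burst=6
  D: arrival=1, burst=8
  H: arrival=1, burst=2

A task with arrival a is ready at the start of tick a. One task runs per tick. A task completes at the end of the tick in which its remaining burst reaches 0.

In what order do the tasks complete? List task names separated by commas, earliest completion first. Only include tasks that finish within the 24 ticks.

t=0: queue=[A] q_used=0 → run A
t=1: queue=[A,C,D,H] q_used=1 → run A
t=2: queue=[A,C,D,H] q_used=2 → run A
t=3: queue=[C,D,H,A] q_used=0 → run C
t=4: queue=[C,D,H,A] q_used=1 → run C
t=5: queue=[C,D,H,A] q_used=2 → run C
t=6: queue=[D,H,A,C] q_used=0 → run D
t=7: queue=[D,H,A,C] q_used=1 → run D
t=8: queue=[D,H,A,C] q_used=2 → run D
t=9: queue=[H,A,C,D] q_used=0 → run H
t=10: queue=[H,A,C,D] q_used=1 → run H
t=11: queue=[A,C,D] q_used=0 → run A
t=12: queue=[A,C,D] q_used=1 → run A
t=13: queue=[A,C,D] q_used=2 → run A
t=14: queue=[C,D,A] q_used=0 → run C
t=15: queue=[C,D,A] q_used=1 → run C
t=16: queue=[C,D,A] q_used=2 → run C
t=17: queue=[D,A] q_used=0 → run D
t=18: queue=[D,A] q_used=1 → run D
t=19: queue=[D,A] q_used=2 → run D
t=20: queue=[A,D] q_used=0 → run A
t=21: queue=[D] q_used=0 → run D
t=22: queue=[D] q_used=1 → run D
t=23: (idle)

completion order = H, C, A, D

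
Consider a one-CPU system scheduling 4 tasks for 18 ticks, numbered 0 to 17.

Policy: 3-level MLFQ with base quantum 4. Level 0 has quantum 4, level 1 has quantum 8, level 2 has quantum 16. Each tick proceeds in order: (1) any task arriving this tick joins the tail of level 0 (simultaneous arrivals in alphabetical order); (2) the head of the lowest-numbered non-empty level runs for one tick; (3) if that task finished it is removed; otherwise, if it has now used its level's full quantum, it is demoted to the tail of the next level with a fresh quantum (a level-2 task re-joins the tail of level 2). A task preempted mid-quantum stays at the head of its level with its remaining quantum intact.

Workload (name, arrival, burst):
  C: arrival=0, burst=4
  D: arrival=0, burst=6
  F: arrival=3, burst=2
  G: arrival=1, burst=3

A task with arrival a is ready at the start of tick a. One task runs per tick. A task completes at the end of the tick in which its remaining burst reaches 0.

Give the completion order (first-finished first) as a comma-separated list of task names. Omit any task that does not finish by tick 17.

completion order = C, G, F, D

t=0: L0/L1/L2 = CD/-/- → run C
t=1: L0/L1/L2 = CDG/-/- → run C
t=2: L0/L1/L2 = CDG/-/- → run C
t=3: L0/L1/L2 = CDGF/-/- → run C
t=4: L0/L1/L2 = DGF/-/- → run D
t=5: L0/L1/L2 = DGF/-/- → run D
t=6: L0/L1/L2 = DGF/-/- → run D
t=7: L0/L1/L2 = DGF/-/- → run D
t=8: L0/L1/L2 = GF/D/- → run G
t=9: L0/L1/L2 = GF/D/- → run G
t=10: L0/L1/L2 = GF/D/- → run G
t=11: L0/L1/L2 = F/D/- → run F
t=12: L0/L1/L2 = F/D/- → run F
t=13: L0/L1/L2 = -/D/- → run D
t=14: L0/L1/L2 = -/D/- → run D
t=15: (idle)
t=16: (idle)
t=17: (idle)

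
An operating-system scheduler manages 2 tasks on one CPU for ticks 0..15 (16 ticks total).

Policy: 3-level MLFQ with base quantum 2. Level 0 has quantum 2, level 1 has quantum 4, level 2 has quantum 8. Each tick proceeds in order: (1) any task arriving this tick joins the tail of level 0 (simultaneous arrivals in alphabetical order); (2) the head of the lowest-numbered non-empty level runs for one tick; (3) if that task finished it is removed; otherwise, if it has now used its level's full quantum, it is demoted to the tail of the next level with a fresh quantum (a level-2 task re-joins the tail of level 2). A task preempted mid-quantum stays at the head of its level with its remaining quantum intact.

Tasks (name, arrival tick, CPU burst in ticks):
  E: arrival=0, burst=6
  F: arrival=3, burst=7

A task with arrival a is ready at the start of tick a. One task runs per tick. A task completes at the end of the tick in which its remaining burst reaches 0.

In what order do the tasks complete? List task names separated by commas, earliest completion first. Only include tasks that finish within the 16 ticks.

completion order = E, F

t=0: L0/L1/L2 = E/-/- → run E
t=1: L0/L1/L2 = E/-/- → run E
t=2: L0/L1/L2 = -/E/- → run E
t=3: L0/L1/L2 = F/E/- → run F
t=4: L0/L1/L2 = F/E/- → run F
t=5: L0/L1/L2 = -/EF/- → run E
t=6: L0/L1/L2 = -/EF/- → run E
t=7: L0/L1/L2 = -/EF/- → run E
t=8: L0/L1/L2 = -/F/- → run F
t=9: L0/L1/L2 = -/F/- → run F
t=10: L0/L1/L2 = -/F/- → run F
t=11: L0/L1/L2 = -/F/- → run F
t=12: L0/L1/L2 = -/-/F → run F
t=13: (idle)
t=14: (idle)
t=15: (idle)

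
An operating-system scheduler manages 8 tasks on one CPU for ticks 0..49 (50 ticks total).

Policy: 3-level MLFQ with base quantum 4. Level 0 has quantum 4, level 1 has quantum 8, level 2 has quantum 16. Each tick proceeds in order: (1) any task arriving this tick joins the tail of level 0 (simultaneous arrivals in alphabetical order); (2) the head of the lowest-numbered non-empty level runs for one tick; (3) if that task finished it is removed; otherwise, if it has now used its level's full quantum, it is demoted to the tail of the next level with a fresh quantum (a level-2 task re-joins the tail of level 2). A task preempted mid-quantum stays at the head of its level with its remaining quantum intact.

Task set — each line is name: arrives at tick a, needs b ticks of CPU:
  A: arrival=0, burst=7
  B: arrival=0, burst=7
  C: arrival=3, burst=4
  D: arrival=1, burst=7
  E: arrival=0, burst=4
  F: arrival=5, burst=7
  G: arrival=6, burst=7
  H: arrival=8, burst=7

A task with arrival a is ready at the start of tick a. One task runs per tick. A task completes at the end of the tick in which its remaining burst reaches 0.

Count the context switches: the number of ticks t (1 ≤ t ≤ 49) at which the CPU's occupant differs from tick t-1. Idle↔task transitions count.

context switches = 13

t=0: L0/L1/L2 = ABE/-/- → run A
t=1: L0/L1/L2 = ABED/-/- → run A
t=2: L0/L1/L2 = ABED/-/- → run A
t=3: L0/L1/L2 = ABEDC/-/- → run A
t=4: L0/L1/L2 = BEDC/A/- → run B
t=5: L0/L1/L2 = BEDCF/A/- → run B
t=6: L0/L1/L2 = BEDCFG/A/- → run B
t=7: L0/L1/L2 = BEDCFG/A/- → run B
t=8: L0/L1/L2 = EDCFGH/AB/- → run E
t=9: L0/L1/L2 = EDCFGH/AB/- → run E
t=10: L0/L1/L2 = EDCFGH/AB/- → run E
t=11: L0/L1/L2 = EDCFGH/AB/- → run E
t=12: L0/L1/L2 = DCFGH/AB/- → run D
t=13: L0/L1/L2 = DCFGH/AB/- → run D
t=14: L0/L1/L2 = DCFGH/AB/- → run D
t=15: L0/L1/L2 = DCFGH/AB/- → run D
t=16: L0/L1/L2 = CFGH/ABD/- → run C
t=17: L0/L1/L2 = CFGH/ABD/- → run C
t=18: L0/L1/L2 = CFGH/ABD/- → run C
t=19: L0/L1/L2 = CFGH/ABD/- → run C
t=20: L0/L1/L2 = FGH/ABD/- → run F
t=21: L0/L1/L2 = FGH/ABD/- → run F
t=22: L0/L1/L2 = FGH/ABD/- → run F
t=23: L0/L1/L2 = FGH/ABD/- → run F
t=24: L0/L1/L2 = GH/ABDF/- → run G
t=25: L0/L1/L2 = GH/ABDF/- → run G
t=26: L0/L1/L2 = GH/ABDF/- → run G
t=27: L0/L1/L2 = GH/ABDF/- → run G
t=28: L0/L1/L2 = H/ABDFG/- → run H
t=29: L0/L1/L2 = H/ABDFG/- → run H
t=30: L0/L1/L2 = H/ABDFG/- → run H
t=31: L0/L1/L2 = H/ABDFG/- → run H
t=32: L0/L1/L2 = -/ABDFGH/- → run A
t=33: L0/L1/L2 = -/ABDFGH/- → run A
t=34: L0/L1/L2 = -/ABDFGH/- → run A
t=35: L0/L1/L2 = -/BDFGH/- → run B
t=36: L0/L1/L2 = -/BDFGH/- → run B
t=37: L0/L1/L2 = -/BDFGH/- → run B
t=38: L0/L1/L2 = -/DFGH/- → run D
t=39: L0/L1/L2 = -/DFGH/- → run D
t=40: L0/L1/L2 = -/DFGH/- → run D
t=41: L0/L1/L2 = -/FGH/- → run F
t=42: L0/L1/L2 = -/FGH/- → run F
t=43: L0/L1/L2 = -/FGH/- → run F
t=44: L0/L1/L2 = -/GH/- → run G
t=45: L0/L1/L2 = -/GH/- → run G
t=46: L0/L1/L2 = -/GH/- → run G
t=47: L0/L1/L2 = -/H/- → run H
t=48: L0/L1/L2 = -/H/- → run H
t=49: L0/L1/L2 = -/H/- → run H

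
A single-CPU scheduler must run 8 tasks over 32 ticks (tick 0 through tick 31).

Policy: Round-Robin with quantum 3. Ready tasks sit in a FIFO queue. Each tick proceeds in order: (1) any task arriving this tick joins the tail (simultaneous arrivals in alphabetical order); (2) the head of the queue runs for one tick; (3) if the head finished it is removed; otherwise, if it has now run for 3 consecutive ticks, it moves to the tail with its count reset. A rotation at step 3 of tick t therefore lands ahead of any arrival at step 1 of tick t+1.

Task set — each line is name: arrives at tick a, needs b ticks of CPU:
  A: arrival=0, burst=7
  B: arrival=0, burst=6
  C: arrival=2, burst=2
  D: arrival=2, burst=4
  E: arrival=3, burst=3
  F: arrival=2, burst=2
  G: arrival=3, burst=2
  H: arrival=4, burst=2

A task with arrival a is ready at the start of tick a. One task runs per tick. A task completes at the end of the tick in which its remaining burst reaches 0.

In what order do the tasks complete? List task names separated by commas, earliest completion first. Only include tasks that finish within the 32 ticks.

t=0: queue=[A,B] q_used=0 → run A
t=1: queue=[A,B] q_used=1 → run A
t=2: queue=[A,B,C,D,F] q_used=2 → run A
t=3: queue=[B,C,D,F,A,E,G] q_used=0 → run B
t=4: queue=[B,C,D,F,A,E,G,H] q_used=1 → run B
t=5: queue=[B,C,D,F,A,E,G,H] q_used=2 → run B
t=6: queue=[C,D,F,A,E,G,H,B] q_used=0 → run C
t=7: queue=[C,D,F,A,E,G,H,B] q_used=1 → run C
t=8: queue=[D,F,A,E,G,H,B] q_used=0 → run D
t=9: queue=[D,F,A,E,G,H,B] q_used=1 → run D
t=10: queue=[D,F,A,E,G,H,B] q_used=2 → run D
t=11: queue=[F,A,E,G,H,B,D] q_used=0 → run F
t=12: queue=[F,A,E,G,H,B,D] q_used=1 → run F
t=13: queue=[A,E,G,H,B,D] q_used=0 → run A
t=14: queue=[A,E,G,H,B,D] q_used=1 → run A
t=15: queue=[A,E,G,H,B,D] q_used=2 → run A
t=16: queue=[E,G,H,B,D,A] q_used=0 → run E
t=17: queue=[E,G,H,B,D,A] q_used=1 → run E
t=18: queue=[E,G,H,B,D,A] q_used=2 → run E
t=19: queue=[G,H,B,D,A] q_used=0 → run G
t=20: queue=[G,H,B,D,A] q_used=1 → run G
t=21: queue=[H,B,D,A] q_used=0 → run H
t=22: queue=[H,B,D,A] q_used=1 → run H
t=23: queue=[B,D,A] q_used=0 → run B
t=24: queue=[B,D,A] q_used=1 → run B
t=25: queue=[B,D,A] q_used=2 → run B
t=26: queue=[D,A] q_used=0 → run D
t=27: queue=[A] q_used=0 → run A
t=28: (idle)
t=29: (idle)
t=30: (idle)
t=31: (idle)

completion order = C, F, E, G, H, B, D, A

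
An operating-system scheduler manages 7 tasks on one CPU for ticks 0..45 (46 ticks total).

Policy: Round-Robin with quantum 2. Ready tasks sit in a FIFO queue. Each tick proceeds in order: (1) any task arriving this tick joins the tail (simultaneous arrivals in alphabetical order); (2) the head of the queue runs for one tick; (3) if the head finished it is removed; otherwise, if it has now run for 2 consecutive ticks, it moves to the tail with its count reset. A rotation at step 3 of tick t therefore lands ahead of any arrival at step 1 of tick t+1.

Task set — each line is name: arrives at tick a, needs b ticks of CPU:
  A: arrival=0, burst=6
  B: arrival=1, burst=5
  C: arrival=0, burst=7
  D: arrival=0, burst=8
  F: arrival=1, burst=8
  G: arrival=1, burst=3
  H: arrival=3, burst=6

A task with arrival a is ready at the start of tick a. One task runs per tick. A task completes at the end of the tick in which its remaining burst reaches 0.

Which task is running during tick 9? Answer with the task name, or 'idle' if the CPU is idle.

running at tick 9 = F

t=0: queue=[A,C,D] q_used=0 → run A
t=1: queue=[A,C,D,B,F,G] q_used=1 → run A
t=2: queue=[C,D,B,F,G,A] q_used=0 → run C
t=3: queue=[C,D,B,F,G,A,H] q_used=1 → run C
t=4: queue=[D,B,F,G,A,H,C] q_used=0 → run D
t=5: queue=[D,B,F,G,A,H,C] q_used=1 → run D
t=6: queue=[B,F,G,A,H,C,D] q_used=0 → run B
t=7: queue=[B,F,G,A,H,C,D] q_used=1 → run B
t=8: queue=[F,G,A,H,C,D,B] q_used=0 → run F
t=9: queue=[F,G,A,H,C,D,B] q_used=1 → run F
t=10: queue=[G,A,H,C,D,B,F] q_used=0 → run G
t=11: queue=[G,A,H,C,D,B,F] q_used=1 → run G
t=12: queue=[A,H,C,D,B,F,G] q_used=0 → run A
t=13: queue=[A,H,C,D,B,F,G] q_used=1 → run A
t=14: queue=[H,C,D,B,F,G,A] q_used=0 → run H
t=15: queue=[H,C,D,B,F,G,A] q_used=1 → run H
t=16: queue=[C,D,B,F,G,A,H] q_used=0 → run C
t=17: queue=[C,D,B,F,G,A,H] q_used=1 → run C
t=18: queue=[D,B,F,G,A,H,C] q_used=0 → run D
t=19: queue=[D,B,F,G,A,H,C] q_used=1 → run D
t=20: queue=[B,F,G,A,H,C,D] q_used=0 → run B
t=21: queue=[B,F,G,A,H,C,D] q_used=1 → run B
t=22: queue=[F,G,A,H,C,D,B] q_used=0 → run F
t=23: queue=[F,G,A,H,C,D,B] q_used=1 → run F
t=24: queue=[G,A,H,C,D,B,F] q_used=0 → run G
t=25: queue=[A,H,C,D,B,F] q_used=0 → run A
t=26: queue=[A,H,C,D,B,F] q_used=1 → run A
t=27: queue=[H,C,D,B,F] q_used=0 → run H
t=28: queue=[H,C,D,B,F] q_used=1 → run H
t=29: queue=[C,D,B,F,H] q_used=0 → run C
t=30: queue=[C,D,B,F,H] q_used=1 → run C
t=31: queue=[D,B,F,H,C] q_used=0 → run D
t=32: queue=[D,B,F,H,C] q_used=1 → run D
t=33: queue=[B,F,H,C,D] q_used=0 → run B
t=34: queue=[F,H,C,D] q_used=0 → run F
t=35: queue=[F,H,C,D] q_used=1 → run F
t=36: queue=[H,C,D,F] q_used=0 → run H
t=37: queue=[H,C,D,F] q_used=1 → run H
t=38: queue=[C,D,F] q_used=0 → run C
t=39: queue=[D,F] q_used=0 → run D
t=40: queue=[D,F] q_used=1 → run D
t=41: queue=[F] q_used=0 → run F
t=42: queue=[F] q_used=1 → run F
t=43: (idle)
t=44: (idle)
t=45: (idle)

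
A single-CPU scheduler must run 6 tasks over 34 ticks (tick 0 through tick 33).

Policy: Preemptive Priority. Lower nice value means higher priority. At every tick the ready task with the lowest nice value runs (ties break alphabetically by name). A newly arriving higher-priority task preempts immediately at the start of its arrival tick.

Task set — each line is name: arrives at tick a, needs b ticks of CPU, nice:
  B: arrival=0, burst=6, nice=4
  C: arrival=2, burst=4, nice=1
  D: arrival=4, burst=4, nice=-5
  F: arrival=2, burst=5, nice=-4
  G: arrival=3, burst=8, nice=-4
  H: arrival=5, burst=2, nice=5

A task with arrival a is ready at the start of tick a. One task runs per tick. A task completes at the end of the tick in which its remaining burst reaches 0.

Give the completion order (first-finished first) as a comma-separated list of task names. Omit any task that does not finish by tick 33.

completion order = D, F, G, C, B, H

t=0: ready={B} → run B
t=1: ready={B} → run B
t=2: ready={B,C,F} → run F
t=3: ready={B,C,F,G} → run F
t=4: ready={B,C,D,F,G} → run D
t=5: ready={B,C,D,F,G,H} → run D
t=6: ready={B,C,D,F,G,H} → run D
t=7: ready={B,C,D,F,G,H} → run D
t=8: ready={B,C,F,G,H} → run F
t=9: ready={B,C,F,G,H} → run F
t=10: ready={B,C,F,G,H} → run F
t=11: ready={B,C,G,H} → run G
t=12: ready={B,C,G,H} → run G
t=13: ready={B,C,G,H} → run G
t=14: ready={B,C,G,H} → run G
t=15: ready={B,C,G,H} → run G
t=16: ready={B,C,G,H} → run G
t=17: ready={B,C,G,H} → run G
t=18: ready={B,C,G,H} → run G
t=19: ready={B,C,H} → run C
t=20: ready={B,C,H} → run C
t=21: ready={B,C,H} → run C
t=22: ready={B,C,H} → run C
t=23: ready={B,H} → run B
t=24: ready={B,H} → run B
t=25: ready={B,H} → run B
t=26: ready={B,H} → run B
t=27: ready={H} → run H
t=28: ready={H} → run H
t=29: (idle)
t=30: (idle)
t=31: (idle)
t=32: (idle)
t=33: (idle)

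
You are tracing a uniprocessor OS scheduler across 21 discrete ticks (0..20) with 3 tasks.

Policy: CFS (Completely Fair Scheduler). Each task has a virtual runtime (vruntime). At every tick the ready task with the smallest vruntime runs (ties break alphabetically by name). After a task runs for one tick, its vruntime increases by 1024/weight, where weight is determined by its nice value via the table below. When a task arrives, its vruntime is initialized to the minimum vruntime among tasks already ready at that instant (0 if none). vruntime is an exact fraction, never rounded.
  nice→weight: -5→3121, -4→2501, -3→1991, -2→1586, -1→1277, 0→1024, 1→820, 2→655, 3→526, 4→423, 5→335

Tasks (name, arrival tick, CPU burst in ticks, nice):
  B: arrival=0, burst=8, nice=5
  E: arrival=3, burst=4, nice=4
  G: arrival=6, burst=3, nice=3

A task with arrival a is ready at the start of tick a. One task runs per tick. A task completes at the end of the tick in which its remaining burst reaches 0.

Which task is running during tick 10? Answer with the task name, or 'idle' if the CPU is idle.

t=0: vr[B=0] → run B
t=1: vr[B=1024/335] → run B
t=2: vr[B=2048/335] → run B
t=3: vr[B=3072/335 E=3072/335] → run B
t=4: vr[B=4096/335 E=3072/335] → run E
t=5: vr[B=4096/335 E=1642496/141705] → run E
t=6: vr[B=4096/335 E=1985536/141705 G=4096/335] → run B
t=7: vr[B=1024/67 E=1985536/141705 G=4096/335] → run G
t=8: vr[B=1024/67 E=1985536/141705 G=1248768/88105] → run E
t=9: vr[B=1024/67 E=776192/47235 G=1248768/88105] → run G
t=10: vr[B=1024/67 E=776192/47235 G=1420288/88105] → run B
t=11: vr[B=6144/335 E=776192/47235 G=1420288/88105] → run G
t=12: vr[B=6144/335 E=776192/47235] → run E
t=13: vr[B=6144/335] → run B
t=14: vr[B=7168/335] → run B
t=15: (idle)
t=16: (idle)
t=17: (idle)
t=18: (idle)
t=19: (idle)
t=20: (idle)

running at tick 10 = B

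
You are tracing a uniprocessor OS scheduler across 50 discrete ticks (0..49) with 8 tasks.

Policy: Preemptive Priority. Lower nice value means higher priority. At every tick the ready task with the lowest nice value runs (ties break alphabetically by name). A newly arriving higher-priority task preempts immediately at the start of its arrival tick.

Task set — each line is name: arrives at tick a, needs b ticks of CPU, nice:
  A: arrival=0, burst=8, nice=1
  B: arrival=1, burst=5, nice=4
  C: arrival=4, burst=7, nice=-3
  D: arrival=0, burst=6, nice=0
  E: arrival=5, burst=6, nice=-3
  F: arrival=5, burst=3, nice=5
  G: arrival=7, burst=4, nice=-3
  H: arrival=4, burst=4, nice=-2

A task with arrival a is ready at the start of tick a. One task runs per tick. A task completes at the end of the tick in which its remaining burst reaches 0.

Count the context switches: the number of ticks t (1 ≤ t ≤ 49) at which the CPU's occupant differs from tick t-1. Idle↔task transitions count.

context switches = 9

t=0: ready={A,D} → run D
t=1: ready={A,B,D} → run D
t=2: ready={A,B,D} → run D
t=3: ready={A,B,D} → run D
t=4: ready={A,B,C,D,H} → run C
t=5: ready={A,B,C,D,E,F,H} → run C
t=6: ready={A,B,C,D,E,F,H} → run C
t=7: ready={A,B,C,D,E,F,G,H} → run C
t=8: ready={A,B,C,D,E,F,G,H} → run C
t=9: ready={A,B,C,D,E,F,G,H} → run C
t=10: ready={A,B,C,D,E,F,G,H} → run C
t=11: ready={A,B,D,E,F,G,H} → run E
t=12: ready={A,B,D,E,F,G,H} → run E
t=13: ready={A,B,D,E,F,G,H} → run E
t=14: ready={A,B,D,E,F,G,H} → run E
t=15: ready={A,B,D,E,F,G,H} → run E
t=16: ready={A,B,D,E,F,G,H} → run E
t=17: ready={A,B,D,F,G,H} → run G
t=18: ready={A,B,D,F,G,H} → run G
t=19: ready={A,B,D,F,G,H} → run G
t=20: ready={A,B,D,F,G,H} → run G
t=21: ready={A,B,D,F,H} → run H
t=22: ready={A,B,D,F,H} → run H
t=23: ready={A,B,D,F,H} → run H
t=24: ready={A,B,D,F,H} → run H
t=25: ready={A,B,D,F} → run D
t=26: ready={A,B,D,F} → run D
t=27: ready={A,B,F} → run A
t=28: ready={A,B,F} → run A
t=29: ready={A,B,F} → run A
t=30: ready={A,B,F} → run A
t=31: ready={A,B,F} → run A
t=32: ready={A,B,F} → run A
t=33: ready={A,B,F} → run A
t=34: ready={A,B,F} → run A
t=35: ready={B,F} → run B
t=36: ready={B,F} → run B
t=37: ready={B,F} → run B
t=38: ready={B,F} → run B
t=39: ready={B,F} → run B
t=40: ready={F} → run F
t=41: ready={F} → run F
t=42: ready={F} → run F
t=43: (idle)
t=44: (idle)
t=45: (idle)
t=46: (idle)
t=47: (idle)
t=48: (idle)
t=49: (idle)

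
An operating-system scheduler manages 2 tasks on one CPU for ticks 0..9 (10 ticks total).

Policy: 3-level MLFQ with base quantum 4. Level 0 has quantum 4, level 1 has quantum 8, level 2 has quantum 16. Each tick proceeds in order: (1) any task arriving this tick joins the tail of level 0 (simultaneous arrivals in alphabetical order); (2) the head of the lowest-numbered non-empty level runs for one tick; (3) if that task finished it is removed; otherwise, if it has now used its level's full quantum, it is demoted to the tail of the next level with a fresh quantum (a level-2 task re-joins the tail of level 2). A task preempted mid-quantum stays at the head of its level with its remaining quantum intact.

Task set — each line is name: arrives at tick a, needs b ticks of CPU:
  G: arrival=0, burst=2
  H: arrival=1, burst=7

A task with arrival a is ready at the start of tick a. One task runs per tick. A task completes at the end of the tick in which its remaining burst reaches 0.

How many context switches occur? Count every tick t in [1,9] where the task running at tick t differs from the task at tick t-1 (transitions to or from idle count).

t=0: L0/L1/L2 = G/-/- → run G
t=1: L0/L1/L2 = GH/-/- → run G
t=2: L0/L1/L2 = H/-/- → run H
t=3: L0/L1/L2 = H/-/- → run H
t=4: L0/L1/L2 = H/-/- → run H
t=5: L0/L1/L2 = H/-/- → run H
t=6: L0/L1/L2 = -/H/- → run H
t=7: L0/L1/L2 = -/H/- → run H
t=8: L0/L1/L2 = -/H/- → run H
t=9: (idle)

context switches = 2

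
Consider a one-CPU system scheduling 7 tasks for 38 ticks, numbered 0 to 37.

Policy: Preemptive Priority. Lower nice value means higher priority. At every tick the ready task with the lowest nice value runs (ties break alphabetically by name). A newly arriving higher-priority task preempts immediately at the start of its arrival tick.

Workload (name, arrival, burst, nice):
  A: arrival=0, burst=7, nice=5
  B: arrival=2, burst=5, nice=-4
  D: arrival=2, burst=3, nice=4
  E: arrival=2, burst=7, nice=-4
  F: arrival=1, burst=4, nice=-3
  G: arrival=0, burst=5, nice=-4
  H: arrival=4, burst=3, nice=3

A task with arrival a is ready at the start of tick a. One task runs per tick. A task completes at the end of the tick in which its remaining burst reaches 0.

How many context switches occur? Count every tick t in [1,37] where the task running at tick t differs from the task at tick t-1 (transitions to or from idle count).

t=0: ready={A,G} → run G
t=1: ready={A,F,G} → run G
t=2: ready={A,B,D,E,F,G} → run B
t=3: ready={A,B,D,E,F,G} → run B
t=4: ready={A,B,D,E,F,G,H} → run B
t=5: ready={A,B,D,E,F,G,H} → run B
t=6: ready={A,B,D,E,F,G,H} → run B
t=7: ready={A,D,E,F,G,H} → run E
t=8: ready={A,D,E,F,G,H} → run E
t=9: ready={A,D,E,F,G,H} → run E
t=10: ready={A,D,E,F,G,H} → run E
t=11: ready={A,D,E,F,G,H} → run E
t=12: ready={A,D,E,F,G,H} → run E
t=13: ready={A,D,E,F,G,H} → run E
t=14: ready={A,D,F,G,H} → run G
t=15: ready={A,D,F,G,H} → run G
t=16: ready={A,D,F,G,H} → run G
t=17: ready={A,D,F,H} → run F
t=18: ready={A,D,F,H} → run F
t=19: ready={A,D,F,H} → run F
t=20: ready={A,D,F,H} → run F
t=21: ready={A,D,H} → run H
t=22: ready={A,D,H} → run H
t=23: ready={A,D,H} → run H
t=24: ready={A,D} → run D
t=25: ready={A,D} → run D
t=26: ready={A,D} → run D
t=27: ready={A} → run A
t=28: ready={A} → run A
t=29: ready={A} → run A
t=30: ready={A} → run A
t=31: ready={A} → run A
t=32: ready={A} → run A
t=33: ready={A} → run A
t=34: (idle)
t=35: (idle)
t=36: (idle)
t=37: (idle)

context switches = 8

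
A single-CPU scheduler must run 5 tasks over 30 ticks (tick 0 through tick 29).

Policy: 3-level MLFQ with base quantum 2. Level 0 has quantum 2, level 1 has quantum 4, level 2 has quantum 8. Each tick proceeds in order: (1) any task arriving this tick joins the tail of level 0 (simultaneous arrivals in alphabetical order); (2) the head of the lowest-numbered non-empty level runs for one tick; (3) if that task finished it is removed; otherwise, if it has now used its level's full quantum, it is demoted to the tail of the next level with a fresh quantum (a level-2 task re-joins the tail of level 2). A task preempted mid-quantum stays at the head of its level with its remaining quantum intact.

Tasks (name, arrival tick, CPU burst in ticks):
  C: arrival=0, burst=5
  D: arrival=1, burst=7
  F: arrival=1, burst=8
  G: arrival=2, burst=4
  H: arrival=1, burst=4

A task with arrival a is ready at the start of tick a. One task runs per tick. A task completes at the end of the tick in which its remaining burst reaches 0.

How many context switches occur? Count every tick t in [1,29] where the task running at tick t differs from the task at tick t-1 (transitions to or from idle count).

t=0: L0/L1/L2 = C/-/- → run C
t=1: L0/L1/L2 = CDFH/-/- → run C
t=2: L0/L1/L2 = DFHG/C/- → run D
t=3: L0/L1/L2 = DFHG/C/- → run D
t=4: L0/L1/L2 = FHG/CD/- → run F
t=5: L0/L1/L2 = FHG/CD/- → run F
t=6: L0/L1/L2 = HG/CDF/- → run H
t=7: L0/L1/L2 = HG/CDF/- → run H
t=8: L0/L1/L2 = G/CDFH/- → run G
t=9: L0/L1/L2 = G/CDFH/- → run G
t=10: L0/L1/L2 = -/CDFHG/- → run C
t=11: L0/L1/L2 = -/CDFHG/- → run C
t=12: L0/L1/L2 = -/CDFHG/- → run C
t=13: L0/L1/L2 = -/DFHG/- → run D
t=14: L0/L1/L2 = -/DFHG/- → run D
t=15: L0/L1/L2 = -/DFHG/- → run D
t=16: L0/L1/L2 = -/DFHG/- → run D
t=17: L0/L1/L2 = -/FHG/D → run F
t=18: L0/L1/L2 = -/FHG/D → run F
t=19: L0/L1/L2 = -/FHG/D → run F
t=20: L0/L1/L2 = -/FHG/D → run F
t=21: L0/L1/L2 = -/HG/DF → run H
t=22: L0/L1/L2 = -/HG/DF → run H
t=23: L0/L1/L2 = -/G/DF → run G
t=24: L0/L1/L2 = -/G/DF → run G
t=25: L0/L1/L2 = -/-/DF → run D
t=26: L0/L1/L2 = -/-/F → run F
t=27: L0/L1/L2 = -/-/F → run F
t=28: (idle)
t=29: (idle)

context switches = 12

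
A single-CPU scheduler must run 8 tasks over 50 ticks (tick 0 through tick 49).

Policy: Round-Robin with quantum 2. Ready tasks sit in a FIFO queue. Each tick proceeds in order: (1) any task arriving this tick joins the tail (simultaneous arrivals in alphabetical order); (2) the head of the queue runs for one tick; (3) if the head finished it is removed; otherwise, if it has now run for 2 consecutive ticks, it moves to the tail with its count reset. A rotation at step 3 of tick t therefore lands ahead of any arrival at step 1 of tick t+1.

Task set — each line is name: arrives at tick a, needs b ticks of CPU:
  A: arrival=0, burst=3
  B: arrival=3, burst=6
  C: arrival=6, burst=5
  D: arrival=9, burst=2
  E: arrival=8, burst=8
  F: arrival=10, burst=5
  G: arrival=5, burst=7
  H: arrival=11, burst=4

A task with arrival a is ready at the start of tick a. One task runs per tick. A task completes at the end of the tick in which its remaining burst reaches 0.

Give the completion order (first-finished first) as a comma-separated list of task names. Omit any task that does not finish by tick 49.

t=0: queue=[A] q_used=0 → run A
t=1: queue=[A] q_used=1 → run A
t=2: queue=[A] q_used=0 → run A
t=3: queue=[B] q_used=0 → run B
t=4: queue=[B] q_used=1 → run B
t=5: queue=[B,G] q_used=0 → run B
t=6: queue=[B,G,C] q_used=1 → run B
t=7: queue=[G,C,B] q_used=0 → run G
t=8: queue=[G,C,B,E] q_used=1 → run G
t=9: queue=[C,B,E,G,D] q_used=0 → run C
t=10: queue=[C,B,E,G,D,F] q_used=1 → run C
t=11: queue=[B,E,G,D,F,C,H] q_used=0 → run B
t=12: queue=[B,E,G,D,F,C,H] q_used=1 → run B
t=13: queue=[E,G,D,F,C,H] q_used=0 → run E
t=14: queue=[E,G,D,F,C,H] q_used=1 → run E
t=15: queue=[G,D,F,C,H,E] q_used=0 → run G
t=16: queue=[G,D,F,C,H,E] q_used=1 → run G
t=17: queue=[D,F,C,H,E,G] q_used=0 → run D
t=18: queue=[D,F,C,H,E,G] q_used=1 → run D
t=19: queue=[F,C,H,E,G] q_used=0 → run F
t=20: queue=[F,C,H,E,G] q_used=1 → run F
t=21: queue=[C,H,E,G,F] q_used=0 → run C
t=22: queue=[C,H,E,G,F] q_used=1 → run C
t=23: queue=[H,E,G,F,C] q_used=0 → run H
t=24: queue=[H,E,G,F,C] q_used=1 → run H
t=25: queue=[E,G,F,C,H] q_used=0 → run E
t=26: queue=[E,G,F,C,H] q_used=1 → run E
t=27: queue=[G,F,C,H,E] q_used=0 → run G
t=28: queue=[G,F,C,H,E] q_used=1 → run G
t=29: queue=[F,C,H,E,G] q_used=0 → run F
t=30: queue=[F,C,H,E,G] q_used=1 → run F
t=31: queue=[C,H,E,G,F] q_used=0 → run C
t=32: queue=[H,E,G,F] q_used=0 → run H
t=33: queue=[H,E,G,F] q_used=1 → run H
t=34: queue=[E,G,F] q_used=0 → run E
t=35: queue=[E,G,F] q_used=1 → run E
t=36: queue=[G,F,E] q_used=0 → run G
t=37: queue=[F,E] q_used=0 → run F
t=38: queue=[E] q_used=0 → run E
t=39: queue=[E] q_used=1 → run E
t=40: (idle)
t=41: (idle)
t=42: (idle)
t=43: (idle)
t=44: (idle)
t=45: (idle)
t=46: (idle)
t=47: (idle)
t=48: (idle)
t=49: (idle)

completion order = A, B, D, C, H, G, F, E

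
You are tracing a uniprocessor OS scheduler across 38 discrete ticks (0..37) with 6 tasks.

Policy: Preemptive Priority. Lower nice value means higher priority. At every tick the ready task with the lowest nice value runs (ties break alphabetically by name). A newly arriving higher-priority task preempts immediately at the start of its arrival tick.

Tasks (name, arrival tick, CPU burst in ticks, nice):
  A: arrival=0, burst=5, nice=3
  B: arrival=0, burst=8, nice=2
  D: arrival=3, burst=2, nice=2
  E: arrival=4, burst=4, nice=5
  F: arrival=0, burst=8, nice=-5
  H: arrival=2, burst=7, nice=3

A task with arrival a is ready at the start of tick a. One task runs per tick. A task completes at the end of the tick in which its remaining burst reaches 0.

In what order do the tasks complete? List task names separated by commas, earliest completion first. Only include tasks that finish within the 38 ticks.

completion order = F, B, D, A, H, E

t=0: ready={A,B,F} → run F
t=1: ready={A,B,F} → run F
t=2: ready={A,B,F,H} → run F
t=3: ready={A,B,D,F,H} → run F
t=4: ready={A,B,D,E,F,H} → run F
t=5: ready={A,B,D,E,F,H} → run F
t=6: ready={A,B,D,E,F,H} → run F
t=7: ready={A,B,D,E,F,H} → run F
t=8: ready={A,B,D,E,H} → run B
t=9: ready={A,B,D,E,H} → run B
t=10: ready={A,B,D,E,H} → run B
t=11: ready={A,B,D,E,H} → run B
t=12: ready={A,B,D,E,H} → run B
t=13: ready={A,B,D,E,H} → run B
t=14: ready={A,B,D,E,H} → run B
t=15: ready={A,B,D,E,H} → run B
t=16: ready={A,D,E,H} → run D
t=17: ready={A,D,E,H} → run D
t=18: ready={A,E,H} → run A
t=19: ready={A,E,H} → run A
t=20: ready={A,E,H} → run A
t=21: ready={A,E,H} → run A
t=22: ready={A,E,H} → run A
t=23: ready={E,H} → run H
t=24: ready={E,H} → run H
t=25: ready={E,H} → run H
t=26: ready={E,H} → run H
t=27: ready={E,H} → run H
t=28: ready={E,H} → run H
t=29: ready={E,H} → run H
t=30: ready={E} → run E
t=31: ready={E} → run E
t=32: ready={E} → run E
t=33: ready={E} → run E
t=34: (idle)
t=35: (idle)
t=36: (idle)
t=37: (idle)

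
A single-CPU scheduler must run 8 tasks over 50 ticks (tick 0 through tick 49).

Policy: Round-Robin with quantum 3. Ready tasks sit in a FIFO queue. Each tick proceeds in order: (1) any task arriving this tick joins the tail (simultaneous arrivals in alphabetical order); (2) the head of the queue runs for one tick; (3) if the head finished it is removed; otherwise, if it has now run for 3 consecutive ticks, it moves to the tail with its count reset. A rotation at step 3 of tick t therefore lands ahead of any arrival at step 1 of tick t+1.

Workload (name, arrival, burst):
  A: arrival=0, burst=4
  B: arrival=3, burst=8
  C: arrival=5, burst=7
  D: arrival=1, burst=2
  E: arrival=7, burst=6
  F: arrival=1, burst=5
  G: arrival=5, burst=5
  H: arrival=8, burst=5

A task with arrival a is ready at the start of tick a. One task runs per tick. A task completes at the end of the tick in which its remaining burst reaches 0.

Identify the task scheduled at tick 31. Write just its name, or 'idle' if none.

running at tick 31 = C

t=0: queue=[A] q_used=0 → run A
t=1: queue=[A,D,F] q_used=1 → run A
t=2: queue=[A,D,F] q_used=2 → run A
t=3: queue=[D,F,A,B] q_used=0 → run D
t=4: queue=[D,F,A,B] q_used=1 → run D
t=5: queue=[F,A,B,C,G] q_used=0 → run F
t=6: queue=[F,A,B,C,G] q_used=1 → run F
t=7: queue=[F,A,B,C,G,E] q_used=2 → run F
t=8: queue=[A,B,C,G,E,F,H] q_used=0 → run A
t=9: queue=[B,C,G,E,F,H] q_used=0 → run B
t=10: queue=[B,C,G,E,F,H] q_used=1 → run B
t=11: queue=[B,C,G,E,F,H] q_used=2 → run B
t=12: queue=[C,G,E,F,H,B] q_used=0 → run C
t=13: queue=[C,G,E,F,H,B] q_used=1 → run C
t=14: queue=[C,G,E,F,H,B] q_used=2 → run C
t=15: queue=[G,E,F,H,B,C] q_used=0 → run G
t=16: queue=[G,E,F,H,B,C] q_used=1 → run G
t=17: queue=[G,E,F,H,B,C] q_used=2 → run G
t=18: queue=[E,F,H,B,C,G] q_used=0 → run E
t=19: queue=[E,F,H,B,C,G] q_used=1 → run E
t=20: queue=[E,F,H,B,C,G] q_used=2 → run E
t=21: queue=[F,H,B,C,G,E] q_used=0 → run F
t=22: queue=[F,H,B,C,G,E] q_used=1 → run F
t=23: queue=[H,B,C,G,E] q_used=0 → run H
t=24: queue=[H,B,C,G,E] q_used=1 → run H
t=25: queue=[H,B,C,G,E] q_used=2 → run H
t=26: queue=[B,C,G,E,H] q_used=0 → run B
t=27: queue=[B,C,G,E,H] q_used=1 → run B
t=28: queue=[B,C,G,E,H] q_used=2 → run B
t=29: queue=[C,G,E,H,B] q_used=0 → run C
t=30: queue=[C,G,E,H,B] q_used=1 → run C
t=31: queue=[C,G,E,H,B] q_used=2 → run C
t=32: queue=[G,E,H,B,C] q_used=0 → run G
t=33: queue=[G,E,H,B,C] q_used=1 → run G
t=34: queue=[E,H,B,C] q_used=0 → run E
t=35: queue=[E,H,B,C] q_used=1 → run E
t=36: queue=[E,H,B,C] q_used=2 → run E
t=37: queue=[H,B,C] q_used=0 → run H
t=38: queue=[H,B,C] q_used=1 → run H
t=39: queue=[B,C] q_used=0 → run B
t=40: queue=[B,C] q_used=1 → run B
t=41: queue=[C] q_used=0 → run C
t=42: (idle)
t=43: (idle)
t=44: (idle)
t=45: (idle)
t=46: (idle)
t=47: (idle)
t=48: (idle)
t=49: (idle)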